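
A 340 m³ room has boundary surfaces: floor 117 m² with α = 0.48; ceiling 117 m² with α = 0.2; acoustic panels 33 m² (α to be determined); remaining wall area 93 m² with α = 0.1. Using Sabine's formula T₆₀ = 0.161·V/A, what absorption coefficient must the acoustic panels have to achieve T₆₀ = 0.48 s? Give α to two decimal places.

0.76

From T₆₀ = 0.161·V/A, the target T₆₀ = 0.48 s needs A = 0.161·340/0.48 = 114.04 m².
Absorption from the other surfaces = 117·0.48 + 117·0.2 + 93·0.1 = 88.86 m², so the acoustic panels must supply 25.18 m² over 33 m².
α = 25.18/33 = 0.763.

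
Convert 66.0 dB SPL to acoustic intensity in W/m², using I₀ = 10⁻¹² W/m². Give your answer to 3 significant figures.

I/I₀ = 10^(66.0/10) = 3.981e+06, so I = 3.981e+06 × 10⁻¹² W/m².

3.98e-06 W/m²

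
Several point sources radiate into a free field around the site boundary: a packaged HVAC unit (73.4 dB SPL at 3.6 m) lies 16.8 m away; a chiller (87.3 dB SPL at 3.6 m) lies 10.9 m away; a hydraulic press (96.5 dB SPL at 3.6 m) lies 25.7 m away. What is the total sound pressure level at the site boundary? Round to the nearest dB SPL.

Apply inverse-square spreading to bring every level to the receiver, then sum 10^(L/10).
packaged HVAC unit: 73.4 − 20·log₁₀(16.8/3.6) = 73.4 − 13.38 = 60.02 dB SPL.
chiller: 87.3 − 20·log₁₀(10.9/3.6) = 87.3 − 9.62 = 77.68 dB SPL.
hydraulic press: 96.5 − 20·log₁₀(25.7/3.6) = 96.5 − 17.07 = 79.43 dB SPL.
Σ 10^(L/10) = 1.472e+08 → L_total = 10·log₁₀(1.472e+08) = 81.68 dB SPL.

82 dB SPL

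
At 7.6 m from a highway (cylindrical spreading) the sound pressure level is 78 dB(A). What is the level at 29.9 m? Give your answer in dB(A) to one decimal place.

72.1 dB(A)

Line-source attenuation: ΔL = 10·log₁₀(r₂/r₁) = 10·log₁₀(29.9/7.6) = 5.949 dB.
L₂ = 78 − 10·log₁₀(29.9/7.6) = 78 − 5.949 = 72.05 dB(A).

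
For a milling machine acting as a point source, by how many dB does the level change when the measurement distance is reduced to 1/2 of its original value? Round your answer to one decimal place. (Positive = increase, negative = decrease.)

+6.0 dB

A point source loses 6 dB per doubling of distance; generally ΔL = −20·log₁₀(r₂/r₁).
ΔL = −20·log₁₀(0.5) = +6.02 dB.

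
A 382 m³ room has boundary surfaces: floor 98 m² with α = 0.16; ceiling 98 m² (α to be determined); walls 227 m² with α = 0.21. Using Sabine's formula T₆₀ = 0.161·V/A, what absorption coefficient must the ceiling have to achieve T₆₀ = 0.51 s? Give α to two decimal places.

A = 0.161·V/T₆₀ = 0.161·382/0.51 = 120.59 m² sabins.
Absorption from the other surfaces = 98·0.16 + 227·0.21 = 63.35 m², so the ceiling must supply 57.24 m² over 98 m².
α = 57.24/98 = 0.584.

0.58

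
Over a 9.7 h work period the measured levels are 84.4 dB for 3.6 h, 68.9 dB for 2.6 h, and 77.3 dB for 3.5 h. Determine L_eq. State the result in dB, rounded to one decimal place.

80.9 dB

L_eq = 10·log₁₀[(1/T)·Σ tᵢ·10^(Lᵢ/10)] with T = 9.7 h.
Σ tᵢ·10^(Lᵢ/10) = 3.6·10^(84.4/10) + 2.6·10^(68.9/10) + 3.5·10^(77.3/10) = 1.200e+09.
L_eq = 10·log₁₀(1.200e+09/9.7) = 80.92 dB.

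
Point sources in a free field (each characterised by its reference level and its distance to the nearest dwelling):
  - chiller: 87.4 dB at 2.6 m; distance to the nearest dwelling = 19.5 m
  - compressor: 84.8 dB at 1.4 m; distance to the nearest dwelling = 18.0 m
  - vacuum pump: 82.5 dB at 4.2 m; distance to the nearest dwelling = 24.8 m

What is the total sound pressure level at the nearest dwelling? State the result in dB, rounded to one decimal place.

Apply inverse-square spreading to bring every level to the receiver, then sum 10^(L/10).
chiller: 87.4 − 20·log₁₀(19.5/2.6) = 87.4 − 17.50 = 69.90 dB.
compressor: 84.8 − 20·log₁₀(18.0/1.4) = 84.8 − 22.18 = 62.62 dB.
vacuum pump: 82.5 − 20·log₁₀(24.8/4.2) = 82.5 − 15.42 = 67.08 dB.
Σ 10^(L/10) = 1.670e+07 → L_total = 10·log₁₀(1.670e+07) = 72.23 dB.

72.2 dB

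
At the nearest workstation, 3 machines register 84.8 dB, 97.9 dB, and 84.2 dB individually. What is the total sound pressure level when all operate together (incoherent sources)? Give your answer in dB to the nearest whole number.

98 dB

For uncorrelated sources the intensities add, so convert each level to linear form, sum, and take 10·log₁₀ of the total.
Σ 10^(L/10) = 10^(84.8/10) + 10^(97.9/10) + 10^(84.2/10) = 6.731e+09.
L_total = 10·log₁₀(6.731e+09) = 98.28 dB.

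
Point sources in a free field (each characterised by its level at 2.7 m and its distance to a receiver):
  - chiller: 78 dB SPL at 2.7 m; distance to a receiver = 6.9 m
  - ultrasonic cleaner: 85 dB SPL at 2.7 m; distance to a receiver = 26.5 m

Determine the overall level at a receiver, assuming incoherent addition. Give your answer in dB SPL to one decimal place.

Propagate each source to the receiver with L = L_ref − 20·log₁₀(r/r_ref), then add intensities.
chiller: 78 − 20·log₁₀(6.9/2.7) = 78 − 8.15 = 69.85 dB SPL.
ultrasonic cleaner: 85 − 20·log₁₀(26.5/2.7) = 85 − 19.84 = 65.16 dB SPL.
Σ 10^(L/10) = 1.294e+07 → L_total = 10·log₁₀(1.294e+07) = 71.12 dB SPL.

71.1 dB SPL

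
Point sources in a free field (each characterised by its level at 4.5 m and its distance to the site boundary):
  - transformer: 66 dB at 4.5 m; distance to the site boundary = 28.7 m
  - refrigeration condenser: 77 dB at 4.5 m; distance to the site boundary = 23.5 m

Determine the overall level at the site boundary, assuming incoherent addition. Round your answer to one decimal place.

62.9 dB

Propagate each source to the receiver with L = L_ref − 20·log₁₀(r/r_ref), then add intensities.
transformer: 66 − 20·log₁₀(28.7/4.5) = 66 − 16.09 = 49.91 dB.
refrigeration condenser: 77 − 20·log₁₀(23.5/4.5) = 77 − 14.36 = 62.64 dB.
Σ 10^(L/10) = 1.936e+06 → L_total = 10·log₁₀(1.936e+06) = 62.87 dB.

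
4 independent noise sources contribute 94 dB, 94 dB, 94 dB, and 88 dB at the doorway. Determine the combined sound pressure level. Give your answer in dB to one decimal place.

99.1 dB

For uncorrelated sources the intensities add, so convert each level to linear form, sum, and take 10·log₁₀ of the total.
Σ 10^(L/10) = 10^(94/10) + 10^(94/10) + 10^(94/10) + 10^(88/10) = 8.167e+09.
L_total = 10·log₁₀(8.167e+09) = 99.12 dB.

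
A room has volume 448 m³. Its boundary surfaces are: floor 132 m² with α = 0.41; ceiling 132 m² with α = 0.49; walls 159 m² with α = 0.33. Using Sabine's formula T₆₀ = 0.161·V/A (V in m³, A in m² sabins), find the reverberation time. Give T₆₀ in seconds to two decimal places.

0.42 s

A = Σ Sᵢαᵢ = 132·0.41 + 132·0.49 + 159·0.33 = 171.27 m².
T₆₀ = 0.161 × 448 / 171.27 = 0.421 s.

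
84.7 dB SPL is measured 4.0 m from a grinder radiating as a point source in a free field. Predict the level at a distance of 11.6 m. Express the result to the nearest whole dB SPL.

75 dB SPL

Spherical spreading from a point source gives a 20·log₁₀(r₂/r₁) drop.
L₂ = 84.7 − 20·log₁₀(11.6/4.0) = 84.7 − 9.248 = 75.45 dB SPL.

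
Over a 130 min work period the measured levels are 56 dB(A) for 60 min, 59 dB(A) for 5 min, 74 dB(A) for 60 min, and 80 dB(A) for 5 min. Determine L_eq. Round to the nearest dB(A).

72 dB(A)

Weight each interval's intensity by its duration and average over T = 130 min:
Σ tᵢ·10^(Lᵢ/10) = 60·10^(56/10) + 5·10^(59/10) + 60·10^(74/10) + 5·10^(80/10) = 2.035e+09.
L_eq = 10·log₁₀(2.035e+09/130) = 71.95 dB(A).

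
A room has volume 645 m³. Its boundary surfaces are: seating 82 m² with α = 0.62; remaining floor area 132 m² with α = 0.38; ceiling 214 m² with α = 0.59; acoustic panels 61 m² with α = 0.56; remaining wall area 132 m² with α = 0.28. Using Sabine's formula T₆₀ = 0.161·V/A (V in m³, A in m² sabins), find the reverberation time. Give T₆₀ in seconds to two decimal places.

0.35 s

Summing Sᵢαᵢ: 82·0.62 + 132·0.38 + 214·0.59 + 61·0.56 + 132·0.28 = 298.38 m².
T₆₀ = 0.161·V/A = 0.161·645/298.38 = 0.348 s.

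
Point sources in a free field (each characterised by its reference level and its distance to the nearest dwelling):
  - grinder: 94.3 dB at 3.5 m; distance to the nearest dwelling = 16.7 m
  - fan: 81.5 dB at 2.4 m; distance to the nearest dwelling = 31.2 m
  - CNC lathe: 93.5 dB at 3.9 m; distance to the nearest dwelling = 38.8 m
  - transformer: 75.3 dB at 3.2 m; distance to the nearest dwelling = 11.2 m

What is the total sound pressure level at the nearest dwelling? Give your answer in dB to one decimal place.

81.6 dB

Propagate each source to the receiver with L = L_ref − 20·log₁₀(r/r_ref), then add intensities.
grinder: 94.3 − 20·log₁₀(16.7/3.5) = 94.3 − 13.57 = 80.73 dB.
fan: 81.5 − 20·log₁₀(31.2/2.4) = 81.5 − 22.28 = 59.22 dB.
CNC lathe: 93.5 − 20·log₁₀(38.8/3.9) = 93.5 − 19.96 = 73.54 dB.
transformer: 75.3 − 20·log₁₀(11.2/3.2) = 75.3 − 10.88 = 64.42 dB.
Σ 10^(L/10) = 1.444e+08 → L_total = 10·log₁₀(1.444e+08) = 81.60 dB.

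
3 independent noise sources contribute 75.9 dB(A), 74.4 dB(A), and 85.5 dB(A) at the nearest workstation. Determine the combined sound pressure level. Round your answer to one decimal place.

86.2 dB(A)

For uncorrelated sources the intensities add, so convert each level to linear form, sum, and take 10·log₁₀ of the total.
Σ 10^(L/10) = 10^(75.9/10) + 10^(74.4/10) + 10^(85.5/10) = 4.213e+08.
L_total = 10·log₁₀(4.213e+08) = 86.25 dB(A).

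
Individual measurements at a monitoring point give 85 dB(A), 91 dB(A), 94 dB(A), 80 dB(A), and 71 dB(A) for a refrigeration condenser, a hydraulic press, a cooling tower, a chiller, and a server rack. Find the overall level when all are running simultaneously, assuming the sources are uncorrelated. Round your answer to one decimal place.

96.2 dB(A)

Incoherent sources combine by intensity addition: L_total = 10·log₁₀(Σ 10^(L_i/10)).
Σ 10^(L/10) = 10^(85/10) + 10^(91/10) + 10^(94/10) + 10^(80/10) + 10^(71/10) = 4.200e+09.
L_total = 10·log₁₀(4.200e+09) = 96.23 dB(A).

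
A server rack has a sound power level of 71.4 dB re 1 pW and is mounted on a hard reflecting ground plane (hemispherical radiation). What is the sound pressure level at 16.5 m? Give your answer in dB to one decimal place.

The power spreads over a hemisphere of area 2π·r², so L_p = L_w − 10·log₁₀(2π·r²).
2π·r² = 1711 m², 10·log₁₀ of that is 32.331 dB.
L_p = 71.4 − 32.331 = 39.07 dB.

39.1 dB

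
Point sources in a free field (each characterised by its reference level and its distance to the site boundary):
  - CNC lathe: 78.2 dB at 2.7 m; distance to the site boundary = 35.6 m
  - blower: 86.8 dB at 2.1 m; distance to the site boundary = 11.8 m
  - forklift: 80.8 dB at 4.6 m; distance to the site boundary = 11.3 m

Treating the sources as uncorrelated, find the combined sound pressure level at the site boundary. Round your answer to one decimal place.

75.5 dB

Apply inverse-square spreading to bring every level to the receiver, then sum 10^(L/10).
CNC lathe: 78.2 − 20·log₁₀(35.6/2.7) = 78.2 − 22.40 = 55.80 dB.
blower: 86.8 − 20·log₁₀(11.8/2.1) = 86.8 − 14.99 = 71.81 dB.
forklift: 80.8 − 20·log₁₀(11.3/4.6) = 80.8 − 7.81 = 72.99 dB.
Σ 10^(L/10) = 3.546e+07 → L_total = 10·log₁₀(3.546e+07) = 75.50 dB.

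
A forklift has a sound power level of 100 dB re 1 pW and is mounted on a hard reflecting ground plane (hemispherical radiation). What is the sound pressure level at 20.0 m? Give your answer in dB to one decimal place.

66.0 dB

L_p = L_w − 10·log₁₀(2π·r²) with r = 20.0 m.
2π·r² = 2513 m², 10·log₁₀ of that is 34.002 dB.
L_p = 100 − 34.002 = 66.00 dB.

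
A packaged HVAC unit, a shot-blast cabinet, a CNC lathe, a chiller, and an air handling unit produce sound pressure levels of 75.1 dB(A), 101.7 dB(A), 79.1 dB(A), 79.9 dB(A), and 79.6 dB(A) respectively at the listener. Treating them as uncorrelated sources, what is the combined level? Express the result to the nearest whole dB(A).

Incoherent sources combine by intensity addition: L_total = 10·log₁₀(Σ 10^(L_i/10)).
Σ 10^(L/10) = 10^(75.1/10) + 10^(101.7/10) + 10^(79.1/10) + 10^(79.9/10) + 10^(79.6/10) = 1.509e+10.
L_total = 10·log₁₀(1.509e+10) = 101.79 dB(A).

102 dB(A)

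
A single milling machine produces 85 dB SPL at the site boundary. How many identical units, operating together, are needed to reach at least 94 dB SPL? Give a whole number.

8

Need L₁ + 10·log₁₀ N ≥ 94, i.e. log₁₀ N ≥ 0.90.
N ≥ 10^(9.0/10) = 7.943, so N = 8.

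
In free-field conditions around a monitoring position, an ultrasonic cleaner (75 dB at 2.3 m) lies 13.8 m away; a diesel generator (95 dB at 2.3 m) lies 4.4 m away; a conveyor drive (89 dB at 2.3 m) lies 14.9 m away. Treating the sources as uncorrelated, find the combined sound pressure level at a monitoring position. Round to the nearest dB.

First find each source's level at the receiver (point-source: −20·log₁₀(r/r_ref)), then combine on an intensity basis.
ultrasonic cleaner: 75 − 20·log₁₀(13.8/2.3) = 75 − 15.56 = 59.44 dB.
diesel generator: 95 − 20·log₁₀(4.4/2.3) = 95 − 5.63 = 89.37 dB.
conveyor drive: 89 − 20·log₁₀(14.9/2.3) = 89 − 16.23 = 72.77 dB.
Σ 10^(L/10) = 8.839e+08 → L_total = 10·log₁₀(8.839e+08) = 89.46 dB.

89 dB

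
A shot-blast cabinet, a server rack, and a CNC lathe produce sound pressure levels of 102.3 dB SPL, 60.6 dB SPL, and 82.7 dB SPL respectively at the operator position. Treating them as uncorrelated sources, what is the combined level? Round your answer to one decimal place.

Incoherent sources combine by intensity addition: L_total = 10·log₁₀(Σ 10^(L_i/10)).
Σ 10^(L/10) = 10^(102.3/10) + 10^(60.6/10) + 10^(82.7/10) = 1.717e+10.
L_total = 10·log₁₀(1.717e+10) = 102.35 dB SPL.

102.3 dB SPL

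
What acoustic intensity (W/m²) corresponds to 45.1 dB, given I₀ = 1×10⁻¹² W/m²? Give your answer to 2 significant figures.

I/I₀ = 10^(45.1/10) = 3.236e+04, so I = 3.236e+04 × 10⁻¹² W/m².

3.2e-08 W/m²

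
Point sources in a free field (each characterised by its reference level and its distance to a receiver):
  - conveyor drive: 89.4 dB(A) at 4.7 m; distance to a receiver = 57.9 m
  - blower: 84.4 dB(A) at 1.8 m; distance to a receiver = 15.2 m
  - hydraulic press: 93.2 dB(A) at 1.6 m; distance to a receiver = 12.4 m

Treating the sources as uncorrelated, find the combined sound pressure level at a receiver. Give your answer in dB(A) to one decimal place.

76.5 dB(A)

First find each source's level at the receiver (point-source: −20·log₁₀(r/r_ref)), then combine on an intensity basis.
conveyor drive: 89.4 − 20·log₁₀(57.9/4.7) = 89.4 − 21.81 = 67.59 dB(A).
blower: 84.4 − 20·log₁₀(15.2/1.8) = 84.4 − 18.53 = 65.87 dB(A).
hydraulic press: 93.2 − 20·log₁₀(12.4/1.6) = 93.2 − 17.79 = 75.41 dB(A).
Σ 10^(L/10) = 4.439e+07 → L_total = 10·log₁₀(4.439e+07) = 76.47 dB(A).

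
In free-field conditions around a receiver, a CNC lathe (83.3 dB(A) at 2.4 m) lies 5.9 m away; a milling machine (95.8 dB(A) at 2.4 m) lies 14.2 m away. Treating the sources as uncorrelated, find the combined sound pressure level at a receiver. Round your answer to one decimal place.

First find each source's level at the receiver (point-source: −20·log₁₀(r/r_ref)), then combine on an intensity basis.
CNC lathe: 83.3 − 20·log₁₀(5.9/2.4) = 83.3 − 7.81 = 75.49 dB(A).
milling machine: 95.8 − 20·log₁₀(14.2/2.4) = 95.8 − 15.44 = 80.36 dB(A).
Σ 10^(L/10) = 1.440e+08 → L_total = 10·log₁₀(1.440e+08) = 81.58 dB(A).

81.6 dB(A)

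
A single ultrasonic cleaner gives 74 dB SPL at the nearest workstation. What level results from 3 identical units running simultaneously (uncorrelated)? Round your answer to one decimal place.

With 3 equal, uncorrelated contributions the intensity is 3× that of one unit, giving a rise of 10·log₁₀ 3.
L_total = 74 + 10·log₁₀(3) = 74 + 4.771 = 78.77 dB SPL.

78.8 dB SPL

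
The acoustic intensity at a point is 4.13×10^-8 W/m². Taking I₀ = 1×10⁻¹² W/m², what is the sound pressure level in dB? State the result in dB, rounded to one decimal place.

46.2 dB

L = 10·log₁₀(I/I₀) = 10·log₁₀(4.13×10^-8/10⁻¹²) = 10·log₁₀(4.13×10^4).
L = 10·(0.6160 + 4) = 46.16 dB.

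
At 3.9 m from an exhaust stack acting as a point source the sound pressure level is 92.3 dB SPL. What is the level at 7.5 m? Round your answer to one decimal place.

Spherical spreading from a point source gives a 20·log₁₀(r₂/r₁) drop.
L₂ = 92.3 − 20·log₁₀(7.5/3.9) = 92.3 − 5.680 = 86.62 dB SPL.

86.6 dB SPL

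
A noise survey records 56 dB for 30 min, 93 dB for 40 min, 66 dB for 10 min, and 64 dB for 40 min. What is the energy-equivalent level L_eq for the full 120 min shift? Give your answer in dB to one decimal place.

88.2 dB

L_eq = 10·log₁₀[(1/T)·Σ tᵢ·10^(Lᵢ/10)] with T = 120 min.
Σ tᵢ·10^(Lᵢ/10) = 30·10^(56/10) + 40·10^(93/10) + 10·10^(66/10) + 40·10^(64/10) = 7.996e+10.
L_eq = 10·log₁₀(7.996e+10/120) = 88.24 dB.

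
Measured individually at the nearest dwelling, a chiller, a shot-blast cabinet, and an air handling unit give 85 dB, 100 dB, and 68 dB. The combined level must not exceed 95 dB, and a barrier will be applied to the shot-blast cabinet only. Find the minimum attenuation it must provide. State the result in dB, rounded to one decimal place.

Everything except the shot-blast cabinet sums to 10^(85/10) + 10^(68/10) = 3.225e+08 in linear terms, 85.09 dB.
To meet 95 dB overall, the treated shot-blast cabinet may contribute at most 10^(95/10) − 3.225e+08 = 2.840e+09, i.e. 94.53 dB.
So the shot-blast cabinet must be reduced from 100 to 94.53 dB: IL = 5.47 dB.

5.5 dB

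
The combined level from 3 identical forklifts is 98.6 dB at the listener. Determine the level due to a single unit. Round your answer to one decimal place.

93.8 dB

For N identical incoherent sources L_total = L₁ + 10·log₁₀ N, so L₁ = 98.6 − 10·log₁₀(3) = 98.6 − 4.771.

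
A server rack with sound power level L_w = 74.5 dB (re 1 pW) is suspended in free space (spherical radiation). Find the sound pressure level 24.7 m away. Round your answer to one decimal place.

35.7 dB

Free-field spherical radiation: L_p = L_w − 10·log₁₀(4π·r²), r = 24.7 m.
4π·r² = 7667 m², 10·log₁₀ of that is 38.846 dB.
L_p = 74.5 − 38.846 = 35.65 dB.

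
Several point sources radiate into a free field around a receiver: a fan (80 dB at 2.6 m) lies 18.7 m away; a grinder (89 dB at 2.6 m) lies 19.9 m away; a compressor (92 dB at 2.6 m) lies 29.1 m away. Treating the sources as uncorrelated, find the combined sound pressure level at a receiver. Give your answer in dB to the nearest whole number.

First find each source's level at the receiver (point-source: −20·log₁₀(r/r_ref)), then combine on an intensity basis.
fan: 80 − 20·log₁₀(18.7/2.6) = 80 − 17.14 = 62.86 dB.
grinder: 89 − 20·log₁₀(19.9/2.6) = 89 − 17.68 = 71.32 dB.
compressor: 92 − 20·log₁₀(29.1/2.6) = 92 − 20.98 = 71.02 dB.
Σ 10^(L/10) = 2.814e+07 → L_total = 10·log₁₀(2.814e+07) = 74.49 dB.

74 dB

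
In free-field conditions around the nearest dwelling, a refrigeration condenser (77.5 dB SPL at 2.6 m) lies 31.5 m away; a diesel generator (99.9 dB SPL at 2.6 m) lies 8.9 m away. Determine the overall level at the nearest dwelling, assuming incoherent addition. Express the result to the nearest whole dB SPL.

89 dB SPL

Propagate each source to the receiver with L = L_ref − 20·log₁₀(r/r_ref), then add intensities.
refrigeration condenser: 77.5 − 20·log₁₀(31.5/2.6) = 77.5 − 21.67 = 55.83 dB SPL.
diesel generator: 99.9 − 20·log₁₀(8.9/2.6) = 99.9 − 10.69 = 89.21 dB SPL.
Σ 10^(L/10) = 8.344e+08 → L_total = 10·log₁₀(8.344e+08) = 89.21 dB SPL.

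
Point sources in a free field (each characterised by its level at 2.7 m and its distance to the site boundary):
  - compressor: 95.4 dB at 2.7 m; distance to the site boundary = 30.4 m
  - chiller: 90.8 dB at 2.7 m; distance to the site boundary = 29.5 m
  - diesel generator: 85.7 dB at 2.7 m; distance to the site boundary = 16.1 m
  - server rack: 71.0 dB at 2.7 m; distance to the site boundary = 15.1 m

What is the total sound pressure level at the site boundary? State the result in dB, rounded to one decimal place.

76.8 dB

First find each source's level at the receiver (point-source: −20·log₁₀(r/r_ref)), then combine on an intensity basis.
compressor: 95.4 − 20·log₁₀(30.4/2.7) = 95.4 − 21.03 = 74.37 dB.
chiller: 90.8 − 20·log₁₀(29.5/2.7) = 90.8 − 20.77 = 70.03 dB.
diesel generator: 85.7 − 20·log₁₀(16.1/2.7) = 85.7 − 15.51 = 70.19 dB.
server rack: 71.0 − 20·log₁₀(15.1/2.7) = 71.0 − 14.95 = 56.05 dB.
Σ 10^(L/10) = 4.827e+07 → L_total = 10·log₁₀(4.827e+07) = 76.84 dB.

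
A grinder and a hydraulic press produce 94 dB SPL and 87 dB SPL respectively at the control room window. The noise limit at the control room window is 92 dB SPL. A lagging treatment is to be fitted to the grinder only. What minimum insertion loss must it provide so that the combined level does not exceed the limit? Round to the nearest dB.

4 dB

Fixed contribution from the other source: Σ 10^(L/10) = 10^(87/10) = 5.012e+08 (87.00 dB SPL).
The limit corresponds to 10^(92/10) = 1.585e+09; subtracting the fixed part leaves 1.084e+09 for the grinder, i.e. 90.35 dB SPL.
So the grinder must be reduced from 94 to 90.35 dB SPL: IL = 3.65 dB.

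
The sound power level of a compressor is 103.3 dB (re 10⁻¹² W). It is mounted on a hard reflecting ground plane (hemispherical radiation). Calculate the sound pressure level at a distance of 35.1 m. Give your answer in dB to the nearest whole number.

64 dB

L_p = L_w − 10·log₁₀(2π·r²) with r = 35.1 m.
2π·r² = 7741 m², 10·log₁₀ of that is 38.888 dB.
L_p = 103.3 − 38.888 = 64.41 dB.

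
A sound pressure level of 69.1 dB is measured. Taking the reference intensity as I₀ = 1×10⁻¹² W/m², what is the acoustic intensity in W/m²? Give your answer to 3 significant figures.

8.13e-06 W/m²

I/I₀ = 10^(69.1/10) = 8.128e+06, so I = 8.128e+06 × 10⁻¹² W/m².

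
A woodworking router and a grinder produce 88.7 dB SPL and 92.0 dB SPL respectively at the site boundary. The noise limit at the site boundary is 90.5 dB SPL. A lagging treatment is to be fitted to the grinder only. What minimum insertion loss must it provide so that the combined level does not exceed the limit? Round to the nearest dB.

The untreated sources together contribute 10^(88.7/10) = 7.413e+08, i.e. 88.70 dB SPL.
The limit corresponds to 10^(90.5/10) = 1.122e+09; subtracting the fixed part leaves 3.807e+08 for the grinder, i.e. 85.81 dB SPL.
Required insertion loss = 92.0 − 85.81 = 6.19 dB.

6 dB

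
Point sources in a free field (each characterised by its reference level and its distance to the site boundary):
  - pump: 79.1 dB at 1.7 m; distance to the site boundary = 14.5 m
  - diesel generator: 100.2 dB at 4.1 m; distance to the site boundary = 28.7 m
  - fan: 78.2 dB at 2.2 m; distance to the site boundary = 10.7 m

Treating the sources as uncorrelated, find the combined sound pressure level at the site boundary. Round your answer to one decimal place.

83.4 dB

Propagate each source to the receiver with L = L_ref − 20·log₁₀(r/r_ref), then add intensities.
pump: 79.1 − 20·log₁₀(14.5/1.7) = 79.1 − 18.62 = 60.48 dB.
diesel generator: 100.2 − 20·log₁₀(28.7/4.1) = 100.2 − 16.90 = 83.30 dB.
fan: 78.2 − 20·log₁₀(10.7/2.2) = 78.2 − 13.74 = 64.46 dB.
Σ 10^(L/10) = 2.176e+08 → L_total = 10·log₁₀(2.176e+08) = 83.38 dB.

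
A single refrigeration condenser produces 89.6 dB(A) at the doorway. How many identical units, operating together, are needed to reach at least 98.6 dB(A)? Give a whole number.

The shortfall is 98.6 − 89.6 = 9.0 dB, and N units add 10·log₁₀ N, so need 10·log₁₀ N ≥ 9.0.
N ≥ 10^(9.0/10) = 7.943, so N = 8.

8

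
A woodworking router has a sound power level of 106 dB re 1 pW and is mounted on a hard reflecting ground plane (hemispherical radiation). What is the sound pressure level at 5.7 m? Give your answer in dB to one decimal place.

82.9 dB

The power spreads over a hemisphere of area 2π·r², so L_p = L_w − 10·log₁₀(2π·r²).
2π·r² = 204.1 m², 10·log₁₀ of that is 23.099 dB.
L_p = 106 − 23.099 = 82.90 dB.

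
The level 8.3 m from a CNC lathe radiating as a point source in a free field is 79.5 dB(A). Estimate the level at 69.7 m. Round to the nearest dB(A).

61 dB(A)

Spherical spreading from a point source gives a 20·log₁₀(r₂/r₁) drop.
L₂ = 79.5 − 20·log₁₀(69.7/8.3) = 79.5 − 18.483 = 61.02 dB(A).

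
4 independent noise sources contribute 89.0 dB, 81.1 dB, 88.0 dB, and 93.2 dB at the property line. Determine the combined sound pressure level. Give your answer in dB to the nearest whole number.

For uncorrelated sources the intensities add, so convert each level to linear form, sum, and take 10·log₁₀ of the total.
Σ 10^(L/10) = 10^(89.0/10) + 10^(81.1/10) + 10^(88.0/10) + 10^(93.2/10) = 3.643e+09.
L_total = 10·log₁₀(3.643e+09) = 95.62 dB.

96 dB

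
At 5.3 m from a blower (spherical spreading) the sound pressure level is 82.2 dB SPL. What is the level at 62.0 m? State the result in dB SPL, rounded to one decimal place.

For a point source, L₂ = L₁ − 20·log₁₀(r₂/r₁).
L₂ = 82.2 − 20·log₁₀(62.0/5.3) = 82.2 − 21.362 = 60.84 dB SPL.

60.8 dB SPL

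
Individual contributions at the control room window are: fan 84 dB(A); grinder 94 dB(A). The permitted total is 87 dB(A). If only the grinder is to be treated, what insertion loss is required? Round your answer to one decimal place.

The untreated sources together contribute 10^(84/10) = 2.512e+08, i.e. 84.00 dB(A).
To meet 87 dB(A) overall, the treated grinder may contribute at most 10^(87/10) − 2.512e+08 = 2.500e+08, i.e. 83.98 dB(A).
Required insertion loss = 94 − 83.98 = 10.02 dB.

10.0 dB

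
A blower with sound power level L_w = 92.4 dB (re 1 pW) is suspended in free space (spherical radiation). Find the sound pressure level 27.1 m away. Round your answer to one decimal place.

Free-field spherical radiation: L_p = L_w − 10·log₁₀(4π·r²), r = 27.1 m.
4π·r² = 9229 m², 10·log₁₀ of that is 39.651 dB.
L_p = 92.4 − 39.651 = 52.75 dB.

52.7 dB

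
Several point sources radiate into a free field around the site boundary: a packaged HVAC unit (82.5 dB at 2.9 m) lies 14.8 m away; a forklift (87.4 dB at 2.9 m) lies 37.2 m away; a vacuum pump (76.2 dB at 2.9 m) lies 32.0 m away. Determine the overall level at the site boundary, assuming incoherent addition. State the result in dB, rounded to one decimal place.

70.2 dB

Propagate each source to the receiver with L = L_ref − 20·log₁₀(r/r_ref), then add intensities.
packaged HVAC unit: 82.5 − 20·log₁₀(14.8/2.9) = 82.5 − 14.16 = 68.34 dB.
forklift: 87.4 − 20·log₁₀(37.2/2.9) = 87.4 − 22.16 = 65.24 dB.
vacuum pump: 76.2 − 20·log₁₀(32.0/2.9) = 76.2 − 20.86 = 55.34 dB.
Σ 10^(L/10) = 1.051e+07 → L_total = 10·log₁₀(1.051e+07) = 70.22 dB.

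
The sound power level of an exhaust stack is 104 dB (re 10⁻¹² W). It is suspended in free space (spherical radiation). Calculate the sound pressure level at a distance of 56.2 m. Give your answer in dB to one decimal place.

58.0 dB

The power spreads over a sphere of area 4π·r², so L_p = L_w − 10·log₁₀(4π·r²).
4π·r² = 3.969e+04 m², 10·log₁₀ of that is 45.987 dB.
L_p = 104 − 45.987 = 58.01 dB.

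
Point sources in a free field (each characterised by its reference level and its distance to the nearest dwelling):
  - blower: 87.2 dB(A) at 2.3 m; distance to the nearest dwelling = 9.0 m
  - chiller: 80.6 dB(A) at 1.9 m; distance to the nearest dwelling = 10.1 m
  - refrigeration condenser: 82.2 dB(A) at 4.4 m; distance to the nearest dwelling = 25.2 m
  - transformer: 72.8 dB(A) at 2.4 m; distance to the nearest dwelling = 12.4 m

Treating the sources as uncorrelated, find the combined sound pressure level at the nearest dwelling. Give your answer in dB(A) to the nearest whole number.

First find each source's level at the receiver (point-source: −20·log₁₀(r/r_ref)), then combine on an intensity basis.
blower: 87.2 − 20·log₁₀(9.0/2.3) = 87.2 − 11.85 = 75.35 dB(A).
chiller: 80.6 − 20·log₁₀(10.1/1.9) = 80.6 − 14.51 = 66.09 dB(A).
refrigeration condenser: 82.2 − 20·log₁₀(25.2/4.4) = 82.2 − 15.16 = 67.04 dB(A).
transformer: 72.8 − 20·log₁₀(12.4/2.4) = 72.8 − 14.26 = 58.54 dB(A).
Σ 10^(L/10) = 4.411e+07 → L_total = 10·log₁₀(4.411e+07) = 76.45 dB(A).

76 dB(A)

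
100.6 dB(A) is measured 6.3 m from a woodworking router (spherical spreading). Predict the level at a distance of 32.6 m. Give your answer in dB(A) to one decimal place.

For a point source, L₂ = L₁ − 20·log₁₀(r₂/r₁).
L₂ = 100.6 − 20·log₁₀(32.6/6.3) = 100.6 − 14.278 = 86.32 dB(A).

86.3 dB(A)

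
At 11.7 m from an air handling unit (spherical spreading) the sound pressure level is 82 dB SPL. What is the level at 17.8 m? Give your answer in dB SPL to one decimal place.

Spherical spreading from a point source gives a 20·log₁₀(r₂/r₁) drop.
L₂ = 82 − 20·log₁₀(17.8/11.7) = 82 − 3.645 = 78.36 dB SPL.

78.4 dB SPL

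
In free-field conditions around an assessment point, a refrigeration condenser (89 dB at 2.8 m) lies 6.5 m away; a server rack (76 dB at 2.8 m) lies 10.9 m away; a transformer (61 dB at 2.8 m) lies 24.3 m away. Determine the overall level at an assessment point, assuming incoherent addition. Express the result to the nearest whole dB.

82 dB

First find each source's level at the receiver (point-source: −20·log₁₀(r/r_ref)), then combine on an intensity basis.
refrigeration condenser: 89 − 20·log₁₀(6.5/2.8) = 89 − 7.32 = 81.68 dB.
server rack: 76 − 20·log₁₀(10.9/2.8) = 76 − 11.81 = 64.19 dB.
transformer: 61 − 20·log₁₀(24.3/2.8) = 61 − 18.77 = 42.23 dB.
Σ 10^(L/10) = 1.500e+08 → L_total = 10·log₁₀(1.500e+08) = 81.76 dB.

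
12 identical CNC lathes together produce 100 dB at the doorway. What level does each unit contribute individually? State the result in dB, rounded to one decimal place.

12 equal contributions raise the level by 10·log₁₀ 12 = 10.792 dB, so each unit alone gives 100 − 10.792.

89.2 dB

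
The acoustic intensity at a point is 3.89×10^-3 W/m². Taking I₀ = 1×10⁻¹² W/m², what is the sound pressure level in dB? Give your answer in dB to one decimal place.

Dividing by I₀ shifts the exponent by 12: I/I₀ = 3.89×10^9.
L = 10·(0.5899 + 9) = 95.90 dB.

95.9 dB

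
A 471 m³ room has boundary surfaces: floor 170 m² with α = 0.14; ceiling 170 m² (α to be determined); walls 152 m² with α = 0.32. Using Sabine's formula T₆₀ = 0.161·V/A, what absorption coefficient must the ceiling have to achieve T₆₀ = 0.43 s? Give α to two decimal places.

From T₆₀ = 0.161·V/A, the target T₆₀ = 0.43 s needs A = 0.161·471/0.43 = 176.35 m².
Absorption from the other surfaces = 170·0.14 + 152·0.32 = 72.44 m², so the ceiling must supply 103.91 m² over 170 m².
α = 103.91/170 = 0.611.

0.61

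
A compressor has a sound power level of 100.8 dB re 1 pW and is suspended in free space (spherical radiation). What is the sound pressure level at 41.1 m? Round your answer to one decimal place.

Free-field spherical radiation: L_p = L_w − 10·log₁₀(4π·r²), r = 41.1 m.
4π·r² = 2.123e+04 m², 10·log₁₀ of that is 43.269 dB.
L_p = 100.8 − 43.269 = 57.53 dB.

57.5 dB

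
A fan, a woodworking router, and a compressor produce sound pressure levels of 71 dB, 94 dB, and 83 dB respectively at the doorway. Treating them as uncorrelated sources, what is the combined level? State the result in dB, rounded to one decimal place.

Incoherent sources combine by intensity addition: L_total = 10·log₁₀(Σ 10^(L_i/10)).
Σ 10^(L/10) = 10^(71/10) + 10^(94/10) + 10^(83/10) = 2.724e+09.
L_total = 10·log₁₀(2.724e+09) = 94.35 dB.

94.4 dB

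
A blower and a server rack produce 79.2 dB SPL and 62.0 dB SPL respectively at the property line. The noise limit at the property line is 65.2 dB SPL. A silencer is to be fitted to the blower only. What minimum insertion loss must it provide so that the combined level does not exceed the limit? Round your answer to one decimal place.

16.8 dB

Everything except the blower sums to 10^(62.0/10) = 1.585e+06 in linear terms, 62.00 dB SPL.
To meet 65.2 dB SPL overall, the treated blower may contribute at most 10^(65.2/10) − 1.585e+06 = 1.726e+06, i.e. 62.37 dB SPL.
So the blower must be reduced from 79.2 to 62.37 dB SPL: IL = 16.83 dB.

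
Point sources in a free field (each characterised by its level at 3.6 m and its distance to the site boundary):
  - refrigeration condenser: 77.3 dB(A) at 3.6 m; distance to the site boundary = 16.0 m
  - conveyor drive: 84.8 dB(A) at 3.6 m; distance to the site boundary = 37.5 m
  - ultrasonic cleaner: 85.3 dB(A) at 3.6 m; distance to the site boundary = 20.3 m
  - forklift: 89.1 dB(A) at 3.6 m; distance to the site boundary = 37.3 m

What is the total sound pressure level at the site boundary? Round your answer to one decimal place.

First find each source's level at the receiver (point-source: −20·log₁₀(r/r_ref)), then combine on an intensity basis.
refrigeration condenser: 77.3 − 20·log₁₀(16.0/3.6) = 77.3 − 12.96 = 64.34 dB(A).
conveyor drive: 84.8 − 20·log₁₀(37.5/3.6) = 84.8 − 20.35 = 64.45 dB(A).
ultrasonic cleaner: 85.3 − 20·log₁₀(20.3/3.6) = 85.3 − 15.02 = 70.28 dB(A).
forklift: 89.1 − 20·log₁₀(37.3/3.6) = 89.1 − 20.31 = 68.79 dB(A).
Σ 10^(L/10) = 2.373e+07 → L_total = 10·log₁₀(2.373e+07) = 73.75 dB(A).

73.8 dB(A)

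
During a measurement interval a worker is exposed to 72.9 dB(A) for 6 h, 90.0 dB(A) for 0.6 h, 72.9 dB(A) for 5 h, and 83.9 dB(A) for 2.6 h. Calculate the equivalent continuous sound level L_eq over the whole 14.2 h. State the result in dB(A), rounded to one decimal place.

80.1 dB(A)

Weight each interval's intensity by its duration and average over T = 14.2 h:
Σ tᵢ·10^(Lᵢ/10) = 6·10^(72.9/10) + 0.6·10^(90.0/10) + 5·10^(72.9/10) + 2.6·10^(83.9/10) = 1.453e+09.
L_eq = 10·log₁₀(1.453e+09/14.2) = 80.10 dB(A).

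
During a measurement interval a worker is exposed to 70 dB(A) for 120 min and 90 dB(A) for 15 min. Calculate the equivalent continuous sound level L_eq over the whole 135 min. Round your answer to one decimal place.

80.8 dB(A)

L_eq = 10·log₁₀[(1/T)·Σ tᵢ·10^(Lᵢ/10)] with T = 135 min.
Σ tᵢ·10^(Lᵢ/10) = 120·10^(70/10) + 15·10^(90/10) = 1.620e+10.
L_eq = 10·log₁₀(1.620e+10/135) = 80.79 dB(A).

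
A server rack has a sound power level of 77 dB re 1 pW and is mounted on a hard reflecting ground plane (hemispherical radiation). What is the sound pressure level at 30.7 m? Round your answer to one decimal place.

L_p = L_w − 10·log₁₀(2π·r²) with r = 30.7 m.
2π·r² = 5922 m², 10·log₁₀ of that is 37.725 dB.
L_p = 77 − 37.725 = 39.28 dB.

39.3 dB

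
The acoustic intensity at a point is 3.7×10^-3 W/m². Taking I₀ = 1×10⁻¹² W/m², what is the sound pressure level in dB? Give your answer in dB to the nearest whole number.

96 dB

Dividing by I₀ shifts the exponent by 12: I/I₀ = 3.7×10^9.
L = 10·(0.5682 + 9) = 95.68 dB.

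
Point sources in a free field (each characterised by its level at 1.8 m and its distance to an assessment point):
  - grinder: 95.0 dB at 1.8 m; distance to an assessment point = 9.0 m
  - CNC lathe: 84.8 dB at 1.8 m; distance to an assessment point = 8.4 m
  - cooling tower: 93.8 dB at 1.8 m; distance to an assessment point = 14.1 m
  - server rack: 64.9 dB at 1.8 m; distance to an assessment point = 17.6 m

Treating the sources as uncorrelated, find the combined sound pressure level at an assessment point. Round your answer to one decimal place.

82.5 dB

First find each source's level at the receiver (point-source: −20·log₁₀(r/r_ref)), then combine on an intensity basis.
grinder: 95.0 − 20·log₁₀(9.0/1.8) = 95.0 − 13.98 = 81.02 dB.
CNC lathe: 84.8 − 20·log₁₀(8.4/1.8) = 84.8 − 13.38 = 71.42 dB.
cooling tower: 93.8 − 20·log₁₀(14.1/1.8) = 93.8 − 17.88 = 75.92 dB.
server rack: 64.9 − 20·log₁₀(17.6/1.8) = 64.9 − 19.80 = 45.10 dB.
Σ 10^(L/10) = 1.795e+08 → L_total = 10·log₁₀(1.795e+08) = 82.54 dB.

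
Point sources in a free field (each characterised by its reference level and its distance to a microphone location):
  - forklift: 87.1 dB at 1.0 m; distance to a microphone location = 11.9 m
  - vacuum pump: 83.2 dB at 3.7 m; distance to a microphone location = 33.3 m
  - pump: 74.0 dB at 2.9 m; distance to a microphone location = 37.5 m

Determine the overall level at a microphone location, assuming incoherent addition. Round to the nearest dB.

68 dB

Apply inverse-square spreading to bring every level to the receiver, then sum 10^(L/10).
forklift: 87.1 − 20·log₁₀(11.9/1.0) = 87.1 − 21.51 = 65.59 dB.
vacuum pump: 83.2 − 20·log₁₀(33.3/3.7) = 83.2 − 19.08 = 64.12 dB.
pump: 74.0 − 20·log₁₀(37.5/2.9) = 74.0 − 22.23 = 51.77 dB.
Σ 10^(L/10) = 6.351e+06 → L_total = 10·log₁₀(6.351e+06) = 68.03 dB.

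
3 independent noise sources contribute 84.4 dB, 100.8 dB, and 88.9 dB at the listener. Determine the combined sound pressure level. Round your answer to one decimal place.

Incoherent sources combine by intensity addition: L_total = 10·log₁₀(Σ 10^(L_i/10)).
Σ 10^(L/10) = 10^(84.4/10) + 10^(100.8/10) + 10^(88.9/10) = 1.307e+10.
L_total = 10·log₁₀(1.307e+10) = 101.16 dB.

101.2 dB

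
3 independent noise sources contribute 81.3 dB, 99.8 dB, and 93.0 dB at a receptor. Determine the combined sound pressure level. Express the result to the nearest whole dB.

Incoherent sources combine by intensity addition: L_total = 10·log₁₀(Σ 10^(L_i/10)).
Σ 10^(L/10) = 10^(81.3/10) + 10^(99.8/10) + 10^(93.0/10) = 1.168e+10.
L_total = 10·log₁₀(1.168e+10) = 100.67 dB.

101 dB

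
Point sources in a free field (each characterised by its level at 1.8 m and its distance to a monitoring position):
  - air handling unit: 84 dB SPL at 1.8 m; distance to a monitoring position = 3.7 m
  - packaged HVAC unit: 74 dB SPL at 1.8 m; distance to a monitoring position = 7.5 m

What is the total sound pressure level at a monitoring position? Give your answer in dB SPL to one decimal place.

First find each source's level at the receiver (point-source: −20·log₁₀(r/r_ref)), then combine on an intensity basis.
air handling unit: 84 − 20·log₁₀(3.7/1.8) = 84 − 6.26 = 77.74 dB SPL.
packaged HVAC unit: 74 − 20·log₁₀(7.5/1.8) = 74 − 12.40 = 61.60 dB SPL.
Σ 10^(L/10) = 6.090e+07 → L_total = 10·log₁₀(6.090e+07) = 77.85 dB SPL.

77.8 dB SPL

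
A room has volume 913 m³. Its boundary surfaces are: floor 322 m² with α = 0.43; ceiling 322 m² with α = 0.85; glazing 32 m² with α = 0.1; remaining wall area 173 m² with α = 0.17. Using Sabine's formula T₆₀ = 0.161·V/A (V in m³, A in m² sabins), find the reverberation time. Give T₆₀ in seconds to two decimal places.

0.33 s

Total absorption A = 322·0.43 + 322·0.85 + 32·0.1 + 173·0.17 = 444.77 m² sabins.
T₆₀ = 0.161·V/A = 0.161·913/444.77 = 0.330 s.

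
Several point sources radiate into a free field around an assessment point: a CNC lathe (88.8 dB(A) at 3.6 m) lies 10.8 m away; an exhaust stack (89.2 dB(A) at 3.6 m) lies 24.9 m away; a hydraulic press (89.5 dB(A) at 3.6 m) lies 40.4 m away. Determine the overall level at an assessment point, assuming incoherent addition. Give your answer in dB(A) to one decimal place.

80.4 dB(A)

First find each source's level at the receiver (point-source: −20·log₁₀(r/r_ref)), then combine on an intensity basis.
CNC lathe: 88.8 − 20·log₁₀(10.8/3.6) = 88.8 − 9.54 = 79.26 dB(A).
exhaust stack: 89.2 − 20·log₁₀(24.9/3.6) = 89.2 − 16.80 = 72.40 dB(A).
hydraulic press: 89.5 − 20·log₁₀(40.4/3.6) = 89.5 − 21.00 = 68.50 dB(A).
Σ 10^(L/10) = 1.087e+08 → L_total = 10·log₁₀(1.087e+08) = 80.36 dB(A).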